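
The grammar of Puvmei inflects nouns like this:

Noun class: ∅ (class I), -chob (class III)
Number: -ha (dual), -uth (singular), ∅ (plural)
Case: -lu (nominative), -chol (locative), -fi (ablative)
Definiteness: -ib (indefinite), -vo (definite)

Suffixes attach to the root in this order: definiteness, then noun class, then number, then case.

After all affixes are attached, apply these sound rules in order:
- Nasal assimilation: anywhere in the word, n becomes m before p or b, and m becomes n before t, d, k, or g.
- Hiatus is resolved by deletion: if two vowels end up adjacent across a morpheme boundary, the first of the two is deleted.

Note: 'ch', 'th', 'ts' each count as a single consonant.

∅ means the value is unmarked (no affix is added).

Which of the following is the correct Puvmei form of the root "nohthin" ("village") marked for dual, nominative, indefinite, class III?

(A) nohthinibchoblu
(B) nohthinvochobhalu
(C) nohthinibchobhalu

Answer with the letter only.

Attach definiteness indefinite -ib → nohthinib.
Attach noun class class III -chob → nohthinibchob.
Attach number dual -ha → nohthinibchobha.
Attach case nominative -lu → nohthinibchobhalu.
Nasal assimilation: no change.
Vowel deletion: no change.
So the correct form is nohthinibchobhalu, option (C).
(A) nohthinibchoblu is wrong: it uses plural instead of dual for number.
(B) nohthinvochobhalu is wrong: it uses definite instead of indefinite for definiteness.

C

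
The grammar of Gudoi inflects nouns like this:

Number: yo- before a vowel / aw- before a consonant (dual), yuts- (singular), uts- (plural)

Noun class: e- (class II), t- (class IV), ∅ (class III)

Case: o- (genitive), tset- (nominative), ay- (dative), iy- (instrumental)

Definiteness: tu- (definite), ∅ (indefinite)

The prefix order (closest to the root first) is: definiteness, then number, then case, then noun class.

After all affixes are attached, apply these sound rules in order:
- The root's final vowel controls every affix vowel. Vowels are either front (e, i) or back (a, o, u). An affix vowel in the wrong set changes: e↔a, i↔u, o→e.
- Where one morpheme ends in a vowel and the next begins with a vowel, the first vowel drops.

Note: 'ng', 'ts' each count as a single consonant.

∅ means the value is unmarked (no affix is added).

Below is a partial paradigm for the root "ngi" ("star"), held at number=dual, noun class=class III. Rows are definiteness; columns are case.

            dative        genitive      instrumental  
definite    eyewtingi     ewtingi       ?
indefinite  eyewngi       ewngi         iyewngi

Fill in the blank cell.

iyewtingi

Attach definiteness definite tu- → tungi.
Attach number dual aw- (before consonant 't') → awtungi.
Attach case instrumental iy- → iyawtungi.
noun class = class III: zero marking, form stays iyawtungi.
Apply vowel harmony: iyawtungi → iyewtingi.
Vowel deletion: no change.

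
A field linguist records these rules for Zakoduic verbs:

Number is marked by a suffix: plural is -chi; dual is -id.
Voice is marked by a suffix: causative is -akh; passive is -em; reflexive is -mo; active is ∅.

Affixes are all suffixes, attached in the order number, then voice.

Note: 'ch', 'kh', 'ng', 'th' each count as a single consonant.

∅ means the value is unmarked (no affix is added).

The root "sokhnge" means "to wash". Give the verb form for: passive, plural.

Attach number plural -chi → sokhngechi.
Attach voice passive -em → sokhngechiem.

sokhngechiem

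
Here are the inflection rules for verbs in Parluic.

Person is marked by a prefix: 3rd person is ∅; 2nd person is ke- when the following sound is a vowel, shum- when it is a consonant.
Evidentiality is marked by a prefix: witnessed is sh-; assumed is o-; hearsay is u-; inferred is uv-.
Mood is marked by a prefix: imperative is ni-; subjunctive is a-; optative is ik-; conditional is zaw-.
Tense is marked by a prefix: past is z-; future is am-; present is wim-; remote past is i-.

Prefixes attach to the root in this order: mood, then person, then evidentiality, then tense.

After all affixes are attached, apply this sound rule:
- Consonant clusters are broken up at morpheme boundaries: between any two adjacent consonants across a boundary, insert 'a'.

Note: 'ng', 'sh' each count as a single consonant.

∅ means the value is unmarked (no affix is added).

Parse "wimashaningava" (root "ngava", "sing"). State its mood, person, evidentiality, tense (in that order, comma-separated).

imperative, 3rd person, witnessed, present

Segment: wim-sh-ni-ngava.
mood: ni- → imperative.
person: ∅ → 3rd person.
evidentiality: sh- → witnessed.
tense: wim- → present.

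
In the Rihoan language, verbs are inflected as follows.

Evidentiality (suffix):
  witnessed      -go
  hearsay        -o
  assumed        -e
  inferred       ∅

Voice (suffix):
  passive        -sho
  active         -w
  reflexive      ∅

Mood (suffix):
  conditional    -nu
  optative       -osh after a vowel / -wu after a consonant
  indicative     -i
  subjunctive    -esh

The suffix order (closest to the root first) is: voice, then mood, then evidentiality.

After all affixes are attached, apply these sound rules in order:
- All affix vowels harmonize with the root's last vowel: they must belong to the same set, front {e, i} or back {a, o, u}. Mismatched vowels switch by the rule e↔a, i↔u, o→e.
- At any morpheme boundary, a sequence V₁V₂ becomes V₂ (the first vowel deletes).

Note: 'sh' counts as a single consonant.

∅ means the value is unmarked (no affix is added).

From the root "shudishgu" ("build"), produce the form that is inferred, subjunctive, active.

shudishguwash

Attach voice active -w → shudishguw.
Attach mood subjunctive -esh → shudishguwesh.
evidentiality = inferred: zero marking, form stays shudishguwesh.
Apply vowel harmony: shudishguwesh → shudishguwash.
Vowel deletion: no change.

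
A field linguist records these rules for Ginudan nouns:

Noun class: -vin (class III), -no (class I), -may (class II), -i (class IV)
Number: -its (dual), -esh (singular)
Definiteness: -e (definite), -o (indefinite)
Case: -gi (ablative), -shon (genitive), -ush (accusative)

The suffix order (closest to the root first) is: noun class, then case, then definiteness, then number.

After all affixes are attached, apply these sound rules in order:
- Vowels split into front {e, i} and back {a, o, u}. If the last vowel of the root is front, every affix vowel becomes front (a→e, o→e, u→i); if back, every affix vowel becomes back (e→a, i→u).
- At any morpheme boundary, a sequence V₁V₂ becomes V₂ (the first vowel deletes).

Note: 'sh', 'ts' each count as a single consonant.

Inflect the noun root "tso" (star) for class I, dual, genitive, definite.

tsonoshonuts

Attach noun class class I -no → tsono.
Attach case genitive -shon → tsonoshon.
Attach definiteness definite -e → tsonoshone.
Attach number dual -its → tsonoshoneits.
Apply vowel harmony: tsonoshoneits → tsonoshonauts.
Apply vowel deletion: tsonoshonauts → tsonoshonuts.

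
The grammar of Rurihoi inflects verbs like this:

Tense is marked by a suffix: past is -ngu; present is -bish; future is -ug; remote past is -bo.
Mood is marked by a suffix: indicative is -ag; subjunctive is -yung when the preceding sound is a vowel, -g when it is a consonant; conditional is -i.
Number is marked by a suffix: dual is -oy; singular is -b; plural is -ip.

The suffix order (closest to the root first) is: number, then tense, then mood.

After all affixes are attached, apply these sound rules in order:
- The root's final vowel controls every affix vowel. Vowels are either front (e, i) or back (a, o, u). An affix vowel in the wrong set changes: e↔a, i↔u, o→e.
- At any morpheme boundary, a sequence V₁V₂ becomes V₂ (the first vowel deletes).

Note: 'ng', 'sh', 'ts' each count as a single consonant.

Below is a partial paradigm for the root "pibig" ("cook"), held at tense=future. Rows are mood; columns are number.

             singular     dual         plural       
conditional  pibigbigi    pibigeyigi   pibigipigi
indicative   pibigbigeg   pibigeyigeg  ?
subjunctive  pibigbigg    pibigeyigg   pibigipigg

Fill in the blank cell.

Attach number plural -ip → pibigip.
Attach tense future -ug → pibigipug.
Attach mood indicative -ag → pibigipugag.
Apply vowel harmony: pibigipugag → pibigipigeg.
Vowel deletion: no change.

pibigipigeg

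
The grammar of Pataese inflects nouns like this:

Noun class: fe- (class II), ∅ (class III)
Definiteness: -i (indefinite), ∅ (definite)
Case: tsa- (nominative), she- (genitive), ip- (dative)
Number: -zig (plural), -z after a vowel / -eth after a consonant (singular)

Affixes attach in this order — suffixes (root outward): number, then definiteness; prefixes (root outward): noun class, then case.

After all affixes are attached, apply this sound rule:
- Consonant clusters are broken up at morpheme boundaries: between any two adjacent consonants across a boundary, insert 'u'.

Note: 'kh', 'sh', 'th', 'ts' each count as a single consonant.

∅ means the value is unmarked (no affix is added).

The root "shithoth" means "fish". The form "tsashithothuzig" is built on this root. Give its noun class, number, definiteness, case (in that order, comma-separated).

Segment: tsa-shithoth-zig.
noun class: ∅ → class III.
number: -zig → plural.
definiteness: ∅ → definite.
case: tsa- → nominative.

class III, plural, definite, nominative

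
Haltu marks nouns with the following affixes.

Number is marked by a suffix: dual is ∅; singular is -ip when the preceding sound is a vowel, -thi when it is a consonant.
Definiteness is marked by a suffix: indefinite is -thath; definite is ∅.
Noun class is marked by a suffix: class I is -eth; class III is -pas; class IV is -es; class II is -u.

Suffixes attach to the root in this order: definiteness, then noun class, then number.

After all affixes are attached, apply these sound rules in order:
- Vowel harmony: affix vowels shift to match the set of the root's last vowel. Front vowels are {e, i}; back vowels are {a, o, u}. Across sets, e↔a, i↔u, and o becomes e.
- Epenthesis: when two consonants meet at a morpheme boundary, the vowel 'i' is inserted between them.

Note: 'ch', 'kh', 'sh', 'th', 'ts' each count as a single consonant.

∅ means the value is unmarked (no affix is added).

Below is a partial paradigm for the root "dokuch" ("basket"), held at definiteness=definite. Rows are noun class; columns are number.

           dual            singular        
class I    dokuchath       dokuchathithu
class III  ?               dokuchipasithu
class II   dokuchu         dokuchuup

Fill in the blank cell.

definiteness = definite: zero marking, form stays dokuch.
Attach noun class class III -pas → dokuchpas.
number = dual: zero marking, form stays dokuchpas.
Vowel harmony: no change.
Apply epenthesis: dokuchpas → dokuchipas.

dokuchipas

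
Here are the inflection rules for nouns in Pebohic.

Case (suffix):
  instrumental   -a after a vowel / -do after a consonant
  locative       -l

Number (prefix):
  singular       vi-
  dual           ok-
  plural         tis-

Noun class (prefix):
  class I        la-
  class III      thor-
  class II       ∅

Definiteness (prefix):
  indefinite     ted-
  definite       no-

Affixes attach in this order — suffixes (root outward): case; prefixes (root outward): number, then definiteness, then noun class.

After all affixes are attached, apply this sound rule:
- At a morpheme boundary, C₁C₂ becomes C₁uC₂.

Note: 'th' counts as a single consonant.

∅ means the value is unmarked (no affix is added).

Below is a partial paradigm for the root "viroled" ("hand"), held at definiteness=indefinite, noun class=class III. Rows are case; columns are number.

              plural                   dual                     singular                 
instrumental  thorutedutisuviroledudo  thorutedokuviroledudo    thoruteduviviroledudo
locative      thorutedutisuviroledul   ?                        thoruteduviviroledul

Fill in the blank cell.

Attach number dual ok- → okviroled.
Attach definiteness indefinite ted- → tedokviroled.
Attach noun class class III thor- → thortedokviroled.
Attach case locative -l → thortedokviroledl.
Apply epenthesis: thortedokviroledl → thorutedokuviroledul.

thorutedokuviroledul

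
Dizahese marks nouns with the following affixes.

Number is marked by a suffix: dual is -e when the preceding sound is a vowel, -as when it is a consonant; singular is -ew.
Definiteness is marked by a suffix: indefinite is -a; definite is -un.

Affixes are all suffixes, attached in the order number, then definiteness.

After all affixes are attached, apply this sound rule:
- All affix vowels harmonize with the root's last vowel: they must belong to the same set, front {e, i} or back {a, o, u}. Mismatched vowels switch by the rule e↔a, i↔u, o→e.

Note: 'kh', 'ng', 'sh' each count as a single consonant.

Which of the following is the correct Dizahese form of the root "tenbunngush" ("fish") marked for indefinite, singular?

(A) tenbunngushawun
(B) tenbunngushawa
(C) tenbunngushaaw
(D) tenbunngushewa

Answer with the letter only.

B

Attach number singular -ew → tenbunngushew.
Attach definiteness indefinite -a → tenbunngushewa.
Apply vowel harmony: tenbunngushewa → tenbunngushawa.
So the correct form is tenbunngushawa, option (B).
(D) tenbunngushewa is wrong: it fails to apply the sound rule(s).
(C) tenbunngushaaw is wrong: it has the affixes in the wrong order.
(A) tenbunngushawun is wrong: it uses definite instead of indefinite for definiteness.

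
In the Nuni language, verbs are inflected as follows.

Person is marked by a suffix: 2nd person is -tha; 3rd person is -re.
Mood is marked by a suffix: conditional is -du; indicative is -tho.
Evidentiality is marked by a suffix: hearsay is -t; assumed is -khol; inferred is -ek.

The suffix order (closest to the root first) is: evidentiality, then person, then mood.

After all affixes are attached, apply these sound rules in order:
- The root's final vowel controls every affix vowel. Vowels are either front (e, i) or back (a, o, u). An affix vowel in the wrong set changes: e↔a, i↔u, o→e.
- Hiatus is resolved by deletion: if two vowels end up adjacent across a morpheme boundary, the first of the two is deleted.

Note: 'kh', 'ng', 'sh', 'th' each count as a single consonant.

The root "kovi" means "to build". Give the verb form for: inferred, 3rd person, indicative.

kovekrethe

Attach evidentiality inferred -ek → koviek.
Attach person 3rd person -re → koviekre.
Attach mood indicative -tho → koviekretho.
Apply vowel harmony: koviekretho → koviekrethe.
Apply vowel deletion: koviekrethe → kovekrethe.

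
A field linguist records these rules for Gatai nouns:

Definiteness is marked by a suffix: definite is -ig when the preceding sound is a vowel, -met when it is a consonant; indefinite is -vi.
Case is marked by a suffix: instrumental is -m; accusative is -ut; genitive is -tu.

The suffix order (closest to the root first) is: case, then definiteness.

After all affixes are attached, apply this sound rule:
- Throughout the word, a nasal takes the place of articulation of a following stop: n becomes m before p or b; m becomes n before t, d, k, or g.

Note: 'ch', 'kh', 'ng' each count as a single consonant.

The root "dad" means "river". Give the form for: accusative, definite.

dadutmet

Attach case accusative -ut → dadut.
Attach definiteness definite -met (after consonant 't') → dadutmet.
Nasal assimilation: no change.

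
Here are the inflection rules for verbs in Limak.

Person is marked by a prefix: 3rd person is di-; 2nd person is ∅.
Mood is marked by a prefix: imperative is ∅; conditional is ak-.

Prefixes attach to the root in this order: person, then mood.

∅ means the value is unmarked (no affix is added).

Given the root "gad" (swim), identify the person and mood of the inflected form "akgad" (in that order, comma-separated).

Segment: ak-gad.
person: ∅ → 2nd person.
mood: ak- → conditional.

2nd person, conditional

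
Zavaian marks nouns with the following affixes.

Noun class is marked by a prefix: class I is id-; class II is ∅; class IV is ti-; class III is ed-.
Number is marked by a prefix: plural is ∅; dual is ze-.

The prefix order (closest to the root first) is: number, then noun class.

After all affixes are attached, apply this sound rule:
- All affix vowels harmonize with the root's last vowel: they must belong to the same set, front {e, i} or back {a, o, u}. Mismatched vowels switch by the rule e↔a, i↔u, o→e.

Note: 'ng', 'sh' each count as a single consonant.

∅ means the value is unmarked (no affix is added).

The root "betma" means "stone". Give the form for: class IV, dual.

tuzabetma

Attach number dual ze- → zebetma.
Attach noun class class IV ti- → tizebetma.
Apply vowel harmony: tizebetma → tuzabetma.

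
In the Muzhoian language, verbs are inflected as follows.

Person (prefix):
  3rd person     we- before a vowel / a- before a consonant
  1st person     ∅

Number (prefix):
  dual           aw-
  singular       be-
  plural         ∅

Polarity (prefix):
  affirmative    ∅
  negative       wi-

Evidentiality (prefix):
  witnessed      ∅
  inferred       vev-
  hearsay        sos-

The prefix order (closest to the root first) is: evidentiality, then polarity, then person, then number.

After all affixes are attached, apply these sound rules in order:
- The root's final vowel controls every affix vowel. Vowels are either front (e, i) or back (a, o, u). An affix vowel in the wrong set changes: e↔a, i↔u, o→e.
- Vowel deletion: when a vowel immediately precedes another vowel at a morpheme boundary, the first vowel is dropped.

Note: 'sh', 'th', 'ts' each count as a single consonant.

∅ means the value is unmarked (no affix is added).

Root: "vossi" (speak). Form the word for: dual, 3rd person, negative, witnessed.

evidentiality = witnessed: zero marking, form stays vossi.
Attach polarity negative wi- → wivossi.
Attach person 3rd person a- (before consonant 'w') → awivossi.
Attach number dual aw- → awawivossi.
Apply vowel harmony: awawivossi → ewewivossi.
Vowel deletion: no change.

ewewivossi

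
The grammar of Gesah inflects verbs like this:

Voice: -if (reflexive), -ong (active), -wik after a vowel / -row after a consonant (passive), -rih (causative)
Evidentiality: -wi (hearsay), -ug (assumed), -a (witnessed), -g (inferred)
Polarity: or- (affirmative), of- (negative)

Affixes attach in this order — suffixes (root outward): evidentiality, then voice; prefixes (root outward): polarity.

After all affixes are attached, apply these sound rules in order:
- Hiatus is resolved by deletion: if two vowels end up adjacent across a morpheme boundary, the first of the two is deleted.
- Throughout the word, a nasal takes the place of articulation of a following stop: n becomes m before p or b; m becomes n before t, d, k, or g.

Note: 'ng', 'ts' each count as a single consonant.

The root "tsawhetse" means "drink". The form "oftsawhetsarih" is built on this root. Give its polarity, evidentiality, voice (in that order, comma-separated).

Segment: of-tsawhetse-a-rih.
polarity: of- → negative.
evidentiality: -a → witnessed.
voice: -rih → causative.

negative, witnessed, causative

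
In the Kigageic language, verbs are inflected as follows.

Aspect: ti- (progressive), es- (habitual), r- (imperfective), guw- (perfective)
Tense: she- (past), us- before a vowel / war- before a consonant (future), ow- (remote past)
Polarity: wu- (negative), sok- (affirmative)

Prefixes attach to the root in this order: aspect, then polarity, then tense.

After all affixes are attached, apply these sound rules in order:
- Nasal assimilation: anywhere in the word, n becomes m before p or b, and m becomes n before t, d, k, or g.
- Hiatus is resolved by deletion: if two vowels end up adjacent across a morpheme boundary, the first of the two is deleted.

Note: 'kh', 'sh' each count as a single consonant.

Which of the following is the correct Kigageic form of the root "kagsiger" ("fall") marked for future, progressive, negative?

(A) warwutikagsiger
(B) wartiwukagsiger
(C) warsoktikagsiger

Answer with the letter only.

A

Attach aspect progressive ti- → tikagsiger.
Attach polarity negative wu- → wutikagsiger.
Attach tense future war- (before consonant 'w') → warwutikagsiger.
Nasal assimilation: no change.
Vowel deletion: no change.
So the correct form is warwutikagsiger, option (A).
(C) warsoktikagsiger is wrong: it uses affirmative instead of negative for polarity.
(B) wartiwukagsiger is wrong: it has the affixes in the wrong order.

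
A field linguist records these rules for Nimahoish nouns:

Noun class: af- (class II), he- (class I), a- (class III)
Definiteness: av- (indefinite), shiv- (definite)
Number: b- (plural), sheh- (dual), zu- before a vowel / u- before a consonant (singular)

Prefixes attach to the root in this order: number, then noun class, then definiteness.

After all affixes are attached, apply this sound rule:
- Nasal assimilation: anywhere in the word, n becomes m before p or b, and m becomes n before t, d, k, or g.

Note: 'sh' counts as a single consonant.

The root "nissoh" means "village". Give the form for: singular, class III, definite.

shivaunissoh

Attach number singular u- (before consonant 'n') → unissoh.
Attach noun class class III a- → aunissoh.
Attach definiteness definite shiv- → shivaunissoh.
Nasal assimilation: no change.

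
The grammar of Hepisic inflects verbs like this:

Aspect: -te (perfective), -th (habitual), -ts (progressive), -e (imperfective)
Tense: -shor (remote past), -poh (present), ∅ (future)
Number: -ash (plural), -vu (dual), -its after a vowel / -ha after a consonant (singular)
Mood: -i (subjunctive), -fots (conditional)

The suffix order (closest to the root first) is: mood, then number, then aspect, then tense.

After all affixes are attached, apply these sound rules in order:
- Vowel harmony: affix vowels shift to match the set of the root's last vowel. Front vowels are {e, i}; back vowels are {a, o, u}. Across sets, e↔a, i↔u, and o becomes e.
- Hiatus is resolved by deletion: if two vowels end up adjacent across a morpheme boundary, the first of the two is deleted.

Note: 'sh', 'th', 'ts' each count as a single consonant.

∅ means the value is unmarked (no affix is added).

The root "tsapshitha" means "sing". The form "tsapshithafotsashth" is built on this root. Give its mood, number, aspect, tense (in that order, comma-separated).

Segment: tsapshitha-fots-ash-th.
mood: -fots → conditional.
number: -ash → plural.
aspect: -th → habitual.
tense: ∅ → future.

conditional, plural, habitual, future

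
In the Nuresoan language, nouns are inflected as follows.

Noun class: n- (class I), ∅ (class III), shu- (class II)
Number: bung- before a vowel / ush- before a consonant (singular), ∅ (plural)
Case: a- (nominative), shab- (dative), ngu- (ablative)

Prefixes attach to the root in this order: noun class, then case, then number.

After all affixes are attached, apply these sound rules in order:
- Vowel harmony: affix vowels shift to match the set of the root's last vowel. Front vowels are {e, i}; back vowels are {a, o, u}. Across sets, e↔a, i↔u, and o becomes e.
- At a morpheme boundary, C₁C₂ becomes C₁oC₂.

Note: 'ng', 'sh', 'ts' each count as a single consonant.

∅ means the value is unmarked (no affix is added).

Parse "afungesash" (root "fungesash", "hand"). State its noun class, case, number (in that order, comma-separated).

class III, nominative, plural

Segment: a-fungesash.
noun class: ∅ → class III.
case: a- → nominative.
number: ∅ → plural.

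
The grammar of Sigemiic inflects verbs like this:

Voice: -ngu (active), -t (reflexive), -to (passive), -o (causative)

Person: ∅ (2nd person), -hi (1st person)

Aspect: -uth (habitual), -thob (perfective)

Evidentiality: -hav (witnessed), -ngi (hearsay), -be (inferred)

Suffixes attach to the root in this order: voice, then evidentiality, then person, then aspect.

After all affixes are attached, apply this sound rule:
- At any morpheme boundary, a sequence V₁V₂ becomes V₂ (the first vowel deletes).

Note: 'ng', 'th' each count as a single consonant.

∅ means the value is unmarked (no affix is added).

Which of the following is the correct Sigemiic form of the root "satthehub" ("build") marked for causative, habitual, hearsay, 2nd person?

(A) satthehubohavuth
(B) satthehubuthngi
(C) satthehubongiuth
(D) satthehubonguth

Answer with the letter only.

D

Attach voice causative -o → satthehubo.
Attach evidentiality hearsay -ngi → satthehubongi.
person = 2nd person: zero marking, form stays satthehubongi.
Attach aspect habitual -uth → satthehubongiuth.
Apply vowel deletion: satthehubongiuth → satthehubonguth.
So the correct form is satthehubonguth, option (D).
(A) satthehubohavuth is wrong: it uses witnessed instead of hearsay for evidentiality.
(B) satthehubuthngi is wrong: it has the affixes in the wrong order.
(C) satthehubongiuth is wrong: it fails to apply the sound rule(s).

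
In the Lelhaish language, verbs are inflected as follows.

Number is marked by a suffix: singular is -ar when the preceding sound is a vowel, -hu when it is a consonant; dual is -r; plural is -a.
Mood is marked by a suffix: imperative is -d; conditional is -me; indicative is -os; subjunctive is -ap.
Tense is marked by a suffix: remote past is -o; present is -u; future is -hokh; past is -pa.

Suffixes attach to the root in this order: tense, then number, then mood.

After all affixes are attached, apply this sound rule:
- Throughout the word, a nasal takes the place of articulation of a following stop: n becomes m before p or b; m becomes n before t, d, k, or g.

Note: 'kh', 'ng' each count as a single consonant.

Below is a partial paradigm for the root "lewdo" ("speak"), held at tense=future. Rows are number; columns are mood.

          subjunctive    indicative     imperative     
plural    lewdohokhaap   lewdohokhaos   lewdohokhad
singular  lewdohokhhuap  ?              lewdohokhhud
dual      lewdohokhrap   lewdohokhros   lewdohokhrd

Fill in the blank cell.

Attach tense future -hokh → lewdohokh.
Attach number singular -hu (after consonant 'kh') → lewdohokhhu.
Attach mood indicative -os → lewdohokhhuos.
Nasal assimilation: no change.

lewdohokhhuos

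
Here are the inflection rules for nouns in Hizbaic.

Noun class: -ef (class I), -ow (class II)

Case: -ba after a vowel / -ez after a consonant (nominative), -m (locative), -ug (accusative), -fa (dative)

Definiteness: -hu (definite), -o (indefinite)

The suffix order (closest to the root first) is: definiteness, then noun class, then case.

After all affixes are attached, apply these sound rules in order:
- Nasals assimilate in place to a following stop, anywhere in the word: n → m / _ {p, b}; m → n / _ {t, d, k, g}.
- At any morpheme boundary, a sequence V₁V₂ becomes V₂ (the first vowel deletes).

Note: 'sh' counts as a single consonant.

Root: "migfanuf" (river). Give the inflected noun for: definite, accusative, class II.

Attach definiteness definite -hu → migfanufhu.
Attach noun class class II -ow → migfanufhuow.
Attach case accusative -ug → migfanufhuowug.
Nasal assimilation: no change.
Apply vowel deletion: migfanufhuowug → migfanufhowug.

migfanufhowug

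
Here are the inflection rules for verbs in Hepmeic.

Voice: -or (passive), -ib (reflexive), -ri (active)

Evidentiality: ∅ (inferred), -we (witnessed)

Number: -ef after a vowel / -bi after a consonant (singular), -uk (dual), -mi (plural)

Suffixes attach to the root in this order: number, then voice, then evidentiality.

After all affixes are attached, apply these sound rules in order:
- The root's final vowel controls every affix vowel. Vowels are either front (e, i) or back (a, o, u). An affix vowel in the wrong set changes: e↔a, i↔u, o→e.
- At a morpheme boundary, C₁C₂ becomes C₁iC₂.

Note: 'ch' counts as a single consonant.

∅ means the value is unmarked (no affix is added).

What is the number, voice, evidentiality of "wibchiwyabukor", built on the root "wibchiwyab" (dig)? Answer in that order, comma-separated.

Segment: wibchiwyab-uk-or.
number: -uk → dual.
voice: -or → passive.
evidentiality: ∅ → inferred.

dual, passive, inferred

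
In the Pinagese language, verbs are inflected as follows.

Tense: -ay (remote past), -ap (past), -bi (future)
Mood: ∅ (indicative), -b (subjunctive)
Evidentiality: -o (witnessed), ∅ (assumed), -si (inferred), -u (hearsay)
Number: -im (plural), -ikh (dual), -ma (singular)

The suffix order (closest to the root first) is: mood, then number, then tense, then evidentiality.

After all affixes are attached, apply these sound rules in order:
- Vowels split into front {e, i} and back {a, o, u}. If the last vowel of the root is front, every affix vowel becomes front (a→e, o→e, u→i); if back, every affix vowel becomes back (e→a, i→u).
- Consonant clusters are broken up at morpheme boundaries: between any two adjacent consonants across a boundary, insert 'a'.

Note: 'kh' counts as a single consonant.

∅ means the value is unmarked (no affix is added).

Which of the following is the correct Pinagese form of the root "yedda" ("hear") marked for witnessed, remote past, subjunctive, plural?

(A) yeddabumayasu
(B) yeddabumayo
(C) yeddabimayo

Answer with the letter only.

B

Attach mood subjunctive -b → yeddab.
Attach number plural -im → yeddabim.
Attach tense remote past -ay → yeddabimay.
Attach evidentiality witnessed -o → yeddabimayo.
Apply vowel harmony: yeddabimayo → yeddabumayo.
Epenthesis: no change.
So the correct form is yeddabumayo, option (B).
(A) yeddabumayasu is wrong: it uses inferred instead of witnessed for evidentiality.
(C) yeddabimayo is wrong: it fails to apply the sound rule(s).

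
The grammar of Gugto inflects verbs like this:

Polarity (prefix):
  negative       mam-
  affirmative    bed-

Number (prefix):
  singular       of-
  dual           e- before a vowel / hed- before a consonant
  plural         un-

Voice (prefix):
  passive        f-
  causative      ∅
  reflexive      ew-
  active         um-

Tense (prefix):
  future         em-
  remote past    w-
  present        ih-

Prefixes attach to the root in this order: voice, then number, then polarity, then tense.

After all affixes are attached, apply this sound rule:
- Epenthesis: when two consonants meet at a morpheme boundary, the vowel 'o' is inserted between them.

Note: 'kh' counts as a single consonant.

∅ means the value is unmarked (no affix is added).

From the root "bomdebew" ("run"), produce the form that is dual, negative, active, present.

ihomameumobomdebew

Attach voice active um- → umbomdebew.
Attach number dual e- (before vowel 'u') → eumbomdebew.
Attach polarity negative mam- → mameumbomdebew.
Attach tense present ih- → ihmameumbomdebew.
Apply epenthesis: ihmameumbomdebew → ihomameumobomdebew.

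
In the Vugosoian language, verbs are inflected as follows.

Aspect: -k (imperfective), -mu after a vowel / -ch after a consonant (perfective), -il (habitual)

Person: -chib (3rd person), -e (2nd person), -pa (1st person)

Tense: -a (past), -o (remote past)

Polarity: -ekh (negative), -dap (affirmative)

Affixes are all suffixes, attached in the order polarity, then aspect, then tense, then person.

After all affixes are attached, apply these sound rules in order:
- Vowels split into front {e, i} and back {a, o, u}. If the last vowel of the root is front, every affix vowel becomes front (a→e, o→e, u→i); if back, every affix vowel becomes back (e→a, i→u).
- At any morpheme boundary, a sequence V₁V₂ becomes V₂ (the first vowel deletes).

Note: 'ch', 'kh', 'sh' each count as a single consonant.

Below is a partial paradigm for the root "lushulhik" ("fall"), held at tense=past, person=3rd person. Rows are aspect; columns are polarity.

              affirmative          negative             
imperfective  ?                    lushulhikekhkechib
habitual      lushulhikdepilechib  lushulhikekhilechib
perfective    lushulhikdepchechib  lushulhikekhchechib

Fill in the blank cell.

lushulhikdepkechib

Attach polarity affirmative -dap → lushulhikdap.
Attach aspect imperfective -k → lushulhikdapk.
Attach tense past -a → lushulhikdapka.
Attach person 3rd person -chib → lushulhikdapkachib.
Apply vowel harmony: lushulhikdapkachib → lushulhikdepkechib.
Vowel deletion: no change.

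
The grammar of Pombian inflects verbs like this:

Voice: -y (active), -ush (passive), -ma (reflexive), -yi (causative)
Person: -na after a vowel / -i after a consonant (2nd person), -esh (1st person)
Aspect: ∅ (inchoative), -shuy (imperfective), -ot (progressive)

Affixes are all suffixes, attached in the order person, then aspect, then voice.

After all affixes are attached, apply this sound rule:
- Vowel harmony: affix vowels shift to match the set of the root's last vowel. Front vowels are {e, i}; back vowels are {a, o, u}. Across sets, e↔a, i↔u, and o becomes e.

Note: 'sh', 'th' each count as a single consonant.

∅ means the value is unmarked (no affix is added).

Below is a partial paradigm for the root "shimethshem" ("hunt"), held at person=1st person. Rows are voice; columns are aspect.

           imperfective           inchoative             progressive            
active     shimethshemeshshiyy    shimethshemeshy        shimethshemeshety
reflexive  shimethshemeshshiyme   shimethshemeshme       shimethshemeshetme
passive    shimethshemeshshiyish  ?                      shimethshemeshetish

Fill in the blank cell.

shimethshemeshish

Attach person 1st person -esh → shimethshemesh.
aspect = inchoative: zero marking, form stays shimethshemesh.
Attach voice passive -ush → shimethshemeshush.
Apply vowel harmony: shimethshemeshush → shimethshemeshish.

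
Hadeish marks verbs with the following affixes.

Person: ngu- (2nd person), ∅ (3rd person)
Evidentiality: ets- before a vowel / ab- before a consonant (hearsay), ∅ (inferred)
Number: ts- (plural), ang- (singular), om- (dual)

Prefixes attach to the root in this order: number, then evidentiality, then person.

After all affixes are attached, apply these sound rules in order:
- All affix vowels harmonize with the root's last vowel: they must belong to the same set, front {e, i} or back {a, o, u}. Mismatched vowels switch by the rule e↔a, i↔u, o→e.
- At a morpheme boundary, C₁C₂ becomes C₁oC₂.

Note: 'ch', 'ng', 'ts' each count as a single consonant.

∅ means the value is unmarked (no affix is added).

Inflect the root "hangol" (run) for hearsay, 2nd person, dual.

nguatsomohangol

Attach number dual om- → omhangol.
Attach evidentiality hearsay ets- (before vowel 'o') → etsomhangol.
Attach person 2nd person ngu- → nguetsomhangol.
Apply vowel harmony: nguetsomhangol → nguatsomhangol.
Apply epenthesis: nguatsomhangol → nguatsomohangol.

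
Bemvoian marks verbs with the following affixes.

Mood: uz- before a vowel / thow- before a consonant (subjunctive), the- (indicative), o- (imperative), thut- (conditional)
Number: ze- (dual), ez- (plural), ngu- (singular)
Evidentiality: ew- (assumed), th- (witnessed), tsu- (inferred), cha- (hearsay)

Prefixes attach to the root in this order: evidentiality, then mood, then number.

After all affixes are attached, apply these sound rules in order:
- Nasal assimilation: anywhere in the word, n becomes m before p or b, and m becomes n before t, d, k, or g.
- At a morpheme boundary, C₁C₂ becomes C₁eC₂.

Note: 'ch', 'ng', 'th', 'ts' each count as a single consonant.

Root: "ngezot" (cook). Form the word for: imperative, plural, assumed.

ezoewengezot

Attach evidentiality assumed ew- → ewngezot.
Attach mood imperative o- → oewngezot.
Attach number plural ez- → ezoewngezot.
Nasal assimilation: no change.
Apply epenthesis: ezoewngezot → ezoewengezot.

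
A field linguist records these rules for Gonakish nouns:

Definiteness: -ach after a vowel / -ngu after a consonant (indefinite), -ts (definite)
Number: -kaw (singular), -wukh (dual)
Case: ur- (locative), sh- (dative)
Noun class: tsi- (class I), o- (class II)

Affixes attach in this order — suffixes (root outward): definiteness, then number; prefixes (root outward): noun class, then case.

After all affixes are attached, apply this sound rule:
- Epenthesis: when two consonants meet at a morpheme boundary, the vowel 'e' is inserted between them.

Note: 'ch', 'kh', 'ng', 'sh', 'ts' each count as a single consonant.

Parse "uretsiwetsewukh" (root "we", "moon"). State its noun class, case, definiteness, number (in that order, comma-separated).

class I, locative, definite, dual

Segment: ur-tsi-we-ts-wukh.
noun class: tsi- → class I.
case: ur- → locative.
definiteness: -ts → definite.
number: -wukh → dual.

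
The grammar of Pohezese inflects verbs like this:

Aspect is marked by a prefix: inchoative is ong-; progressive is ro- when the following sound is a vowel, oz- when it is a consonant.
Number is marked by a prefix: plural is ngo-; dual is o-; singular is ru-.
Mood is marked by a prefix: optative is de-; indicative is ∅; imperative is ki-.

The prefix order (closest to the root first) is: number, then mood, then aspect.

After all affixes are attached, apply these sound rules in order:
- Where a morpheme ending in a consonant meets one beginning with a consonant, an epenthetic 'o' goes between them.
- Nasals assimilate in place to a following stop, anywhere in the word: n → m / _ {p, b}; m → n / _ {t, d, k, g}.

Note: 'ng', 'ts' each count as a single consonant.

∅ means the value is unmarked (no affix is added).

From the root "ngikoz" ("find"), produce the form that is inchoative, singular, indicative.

Attach number singular ru- → rungikoz.
mood = indicative: zero marking, form stays rungikoz.
Attach aspect inchoative ong- → ongrungikoz.
Apply epenthesis: ongrungikoz → ongorungikoz.
Nasal assimilation: no change.

ongorungikoz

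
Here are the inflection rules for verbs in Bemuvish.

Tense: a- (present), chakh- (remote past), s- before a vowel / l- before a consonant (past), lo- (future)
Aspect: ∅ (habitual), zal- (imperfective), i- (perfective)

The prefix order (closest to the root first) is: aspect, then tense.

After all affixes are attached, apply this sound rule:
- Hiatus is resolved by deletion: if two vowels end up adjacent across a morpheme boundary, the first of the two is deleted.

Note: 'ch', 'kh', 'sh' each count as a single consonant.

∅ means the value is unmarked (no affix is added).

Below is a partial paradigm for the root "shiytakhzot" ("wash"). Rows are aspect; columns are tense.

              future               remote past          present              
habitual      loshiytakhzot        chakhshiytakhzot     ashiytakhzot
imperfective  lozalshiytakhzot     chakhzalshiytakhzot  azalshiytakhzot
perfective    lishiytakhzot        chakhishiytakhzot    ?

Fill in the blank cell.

Attach aspect perfective i- → ishiytakhzot.
Attach tense present a- → aishiytakhzot.
Apply vowel deletion: aishiytakhzot → ishiytakhzot.

ishiytakhzot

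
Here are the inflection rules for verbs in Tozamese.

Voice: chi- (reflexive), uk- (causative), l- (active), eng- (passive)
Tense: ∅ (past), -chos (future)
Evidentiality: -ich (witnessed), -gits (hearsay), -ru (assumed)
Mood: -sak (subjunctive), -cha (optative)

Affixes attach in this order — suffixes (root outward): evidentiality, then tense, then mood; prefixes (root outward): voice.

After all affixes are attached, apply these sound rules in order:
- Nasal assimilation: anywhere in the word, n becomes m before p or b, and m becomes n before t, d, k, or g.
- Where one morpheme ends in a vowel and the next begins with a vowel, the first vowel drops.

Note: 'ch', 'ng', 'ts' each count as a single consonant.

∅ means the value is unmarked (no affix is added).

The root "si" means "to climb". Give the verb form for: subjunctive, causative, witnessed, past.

Attach evidentiality witnessed -ich → siich.
Attach voice causative uk- → uksiich.
tense = past: zero marking, form stays uksiich.
Attach mood subjunctive -sak → uksiichsak.
Nasal assimilation: no change.
Apply vowel deletion: uksiichsak → uksichsak.

uksichsak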